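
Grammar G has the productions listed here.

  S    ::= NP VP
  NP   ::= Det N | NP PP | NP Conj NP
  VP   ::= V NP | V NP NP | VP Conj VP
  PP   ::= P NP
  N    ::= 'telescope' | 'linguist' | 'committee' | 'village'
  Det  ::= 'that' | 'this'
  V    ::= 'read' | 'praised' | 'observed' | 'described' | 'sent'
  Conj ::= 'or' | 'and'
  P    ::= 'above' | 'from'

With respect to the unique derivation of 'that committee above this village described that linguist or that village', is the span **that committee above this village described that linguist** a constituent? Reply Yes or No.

[S [NP [NP [Det that] [N committee]] [PP [P above] [NP [Det this] [N village]]]] [VP [V described] [NP [NP [Det that] [N linguist]] [Conj or] [NP [Det that] [N village]]]]]
The smallest constituent containing 'that committee above this village described that linguist' is the S spanning 'that committee above this village described that linguist or that village'; no single node in the tree dominates exactly the given words.

No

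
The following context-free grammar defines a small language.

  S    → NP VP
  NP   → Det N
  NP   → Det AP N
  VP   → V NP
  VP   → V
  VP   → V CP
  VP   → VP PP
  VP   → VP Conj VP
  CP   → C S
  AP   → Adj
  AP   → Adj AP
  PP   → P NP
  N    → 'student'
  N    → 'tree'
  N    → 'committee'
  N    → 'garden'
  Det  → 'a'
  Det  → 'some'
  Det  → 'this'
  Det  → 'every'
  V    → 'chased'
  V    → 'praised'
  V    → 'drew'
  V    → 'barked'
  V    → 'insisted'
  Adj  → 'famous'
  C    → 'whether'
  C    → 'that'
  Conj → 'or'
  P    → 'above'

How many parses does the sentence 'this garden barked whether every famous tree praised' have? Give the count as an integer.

[S [NP [Det this] [N garden]] [VP [V barked] [CP [C whether] [S [NP [Det every] [AP [Adj famous]] [N tree]] [VP [V praised]]]]]]
No rule offers an alternative attachment or grouping for any span, so this is the only derivation.

1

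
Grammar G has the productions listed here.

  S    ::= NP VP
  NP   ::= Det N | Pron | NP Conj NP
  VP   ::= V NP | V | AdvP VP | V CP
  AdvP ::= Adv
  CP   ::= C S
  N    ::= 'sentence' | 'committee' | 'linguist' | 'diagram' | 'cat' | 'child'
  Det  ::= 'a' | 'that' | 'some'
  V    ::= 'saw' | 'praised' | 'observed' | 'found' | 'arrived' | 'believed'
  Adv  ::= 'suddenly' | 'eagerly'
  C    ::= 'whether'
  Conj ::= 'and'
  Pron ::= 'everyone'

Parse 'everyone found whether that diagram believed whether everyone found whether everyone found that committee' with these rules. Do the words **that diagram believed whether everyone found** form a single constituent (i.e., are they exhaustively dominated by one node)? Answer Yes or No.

[S [NP [Pron everyone]] [VP [V found] [CP [C whether] [S [NP [Det that] [N diagram]] [VP [V believed] [CP [C whether] [S [NP [Pron everyone]] [VP [V found] [CP [C whether] [S [NP [Pron everyone]] [VP [V found] [NP [Det that] [N committee]]]]]]]]]]]]]
The smallest constituent containing 'that diagram believed whether everyone found' is the S spanning 'that diagram believed whether everyone found whether everyone found that committee'; no single node in the tree dominates exactly the given words.

No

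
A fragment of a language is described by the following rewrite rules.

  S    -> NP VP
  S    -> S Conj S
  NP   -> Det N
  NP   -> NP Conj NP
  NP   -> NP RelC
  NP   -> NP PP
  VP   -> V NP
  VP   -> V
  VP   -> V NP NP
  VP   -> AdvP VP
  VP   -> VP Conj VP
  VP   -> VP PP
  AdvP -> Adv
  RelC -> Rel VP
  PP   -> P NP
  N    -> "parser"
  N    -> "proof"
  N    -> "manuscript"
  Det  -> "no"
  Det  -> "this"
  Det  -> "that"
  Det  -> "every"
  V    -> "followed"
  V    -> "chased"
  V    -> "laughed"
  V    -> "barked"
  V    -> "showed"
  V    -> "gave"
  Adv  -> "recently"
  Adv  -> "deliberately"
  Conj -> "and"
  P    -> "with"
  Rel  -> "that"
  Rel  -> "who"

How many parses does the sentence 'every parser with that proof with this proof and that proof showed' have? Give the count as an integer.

5

Two of the 5 distinct bracketings:
[S [NP [NP [NP [Det every] [N parser]] [PP [P with] [NP [NP [Det that] [N proof]] [PP [P with] [NP [Det this] [N proof]]]]]] [Conj and] [NP [Det that] [N proof]]] [VP [V showed]]]
[S [NP [NP [NP [NP [Det every] [N parser]] [PP [P with] [NP [Det that] [N proof]]]] [PP [P with] [NP [Det this] [N proof]]]] [Conj and] [NP [Det that] [N proof]]] [VP [V showed]]]
The trees differ in how a recursive rule is bracketed over the same span.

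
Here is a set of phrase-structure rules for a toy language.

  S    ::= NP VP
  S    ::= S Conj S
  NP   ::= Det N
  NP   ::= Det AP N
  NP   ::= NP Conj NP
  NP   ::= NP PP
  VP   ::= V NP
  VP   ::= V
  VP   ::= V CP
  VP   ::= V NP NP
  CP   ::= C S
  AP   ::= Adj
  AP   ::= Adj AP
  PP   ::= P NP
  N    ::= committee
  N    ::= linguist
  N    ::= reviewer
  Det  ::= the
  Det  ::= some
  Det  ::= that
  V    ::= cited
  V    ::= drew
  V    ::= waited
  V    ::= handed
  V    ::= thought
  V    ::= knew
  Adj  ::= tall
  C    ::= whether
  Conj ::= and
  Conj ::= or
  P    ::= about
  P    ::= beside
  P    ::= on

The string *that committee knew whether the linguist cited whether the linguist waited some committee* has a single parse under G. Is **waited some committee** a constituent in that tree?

[S [NP [Det that] [N committee]] [VP [V knew] [CP [C whether] [S [NP [Det the] [N linguist]] [VP [V cited] [CP [C whether] [S [NP [Det the] [N linguist]] [VP [V waited] [NP [Det some] [N committee]]]]]]]]]]
The words 'waited some committee' are exhaustively dominated by a single VP node (built by VP → V NP), so they form a constituent.

Yes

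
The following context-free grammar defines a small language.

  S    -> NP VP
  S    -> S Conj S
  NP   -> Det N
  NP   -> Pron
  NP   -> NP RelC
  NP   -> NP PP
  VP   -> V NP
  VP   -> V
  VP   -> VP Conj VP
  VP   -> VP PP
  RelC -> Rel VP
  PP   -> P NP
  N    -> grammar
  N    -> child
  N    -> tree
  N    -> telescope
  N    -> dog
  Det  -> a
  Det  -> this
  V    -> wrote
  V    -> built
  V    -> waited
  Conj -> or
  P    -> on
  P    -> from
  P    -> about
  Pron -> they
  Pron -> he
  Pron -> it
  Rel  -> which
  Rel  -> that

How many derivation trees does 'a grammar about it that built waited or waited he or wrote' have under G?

Two of the 4 distinct bracketings:
[S [NP [NP [NP [Det a] [N grammar]] [PP [P about] [NP [Pron it]]]] [RelC [Rel that] [VP [V built]]]] [VP [VP [V waited]] [Conj or] [VP [VP [V waited] [NP [Pron he]]] [Conj or] [VP [V wrote]]]]]
[S [NP [NP [NP [Det a] [N grammar]] [PP [P about] [NP [Pron it]]]] [RelC [Rel that] [VP [V built]]]] [VP [VP [VP [V waited]] [Conj or] [VP [V waited] [NP [Pron he]]]] [Conj or] [VP [V wrote]]]]
The trees differ in how a recursive rule is bracketed over the same span.

4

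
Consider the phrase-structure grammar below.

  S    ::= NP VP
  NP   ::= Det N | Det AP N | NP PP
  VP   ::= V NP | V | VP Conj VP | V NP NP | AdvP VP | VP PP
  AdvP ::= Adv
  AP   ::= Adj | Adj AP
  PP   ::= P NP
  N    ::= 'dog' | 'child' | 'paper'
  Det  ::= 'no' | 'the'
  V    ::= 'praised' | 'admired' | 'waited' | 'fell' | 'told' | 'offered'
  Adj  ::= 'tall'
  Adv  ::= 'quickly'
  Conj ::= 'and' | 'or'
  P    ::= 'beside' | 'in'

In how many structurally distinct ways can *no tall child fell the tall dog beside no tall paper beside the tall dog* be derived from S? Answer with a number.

5

Two of the 5 distinct bracketings:
[S [NP [Det no] [AP [Adj tall]] [N child]] [VP [V fell] [NP [NP [Det the] [AP [Adj tall]] [N dog]] [PP [P beside] [NP [NP [Det no] [AP [Adj tall]] [N paper]] [PP [P beside] [NP [Det the] [AP [Adj tall]] [N dog]]]]]]]]
[S [NP [Det no] [AP [Adj tall]] [N child]] [VP [V fell] [NP [NP [NP [Det the] [AP [Adj tall]] [N dog]] [PP [P beside] [NP [Det no] [AP [Adj tall]] [N paper]]]] [PP [P beside] [NP [Det the] [AP [Adj tall]] [N dog]]]]]]
The trees differ in how a recursive rule is bracketed over the same span.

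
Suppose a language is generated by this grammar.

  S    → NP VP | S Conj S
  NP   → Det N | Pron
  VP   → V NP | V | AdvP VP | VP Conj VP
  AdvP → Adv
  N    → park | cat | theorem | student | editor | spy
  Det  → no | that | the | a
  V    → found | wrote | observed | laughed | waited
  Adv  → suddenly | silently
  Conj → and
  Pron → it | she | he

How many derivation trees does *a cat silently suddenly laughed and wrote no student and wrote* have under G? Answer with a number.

Two of the 9 distinct bracketings:
[S [NP [Det a] [N cat]] [VP [AdvP [Adv silently]] [VP [AdvP [Adv suddenly]] [VP [VP [V laughed]] [Conj and] [VP [VP [V wrote] [NP [Det no] [N student]]] [Conj and] [VP [V wrote]]]]]]]
[S [NP [Det a] [N cat]] [VP [AdvP [Adv silently]] [VP [AdvP [Adv suddenly]] [VP [VP [VP [V laughed]] [Conj and] [VP [V wrote] [NP [Det no] [N student]]]] [Conj and] [VP [V wrote]]]]]]
The trees differ in how a recursive rule is bracketed over the same span.

9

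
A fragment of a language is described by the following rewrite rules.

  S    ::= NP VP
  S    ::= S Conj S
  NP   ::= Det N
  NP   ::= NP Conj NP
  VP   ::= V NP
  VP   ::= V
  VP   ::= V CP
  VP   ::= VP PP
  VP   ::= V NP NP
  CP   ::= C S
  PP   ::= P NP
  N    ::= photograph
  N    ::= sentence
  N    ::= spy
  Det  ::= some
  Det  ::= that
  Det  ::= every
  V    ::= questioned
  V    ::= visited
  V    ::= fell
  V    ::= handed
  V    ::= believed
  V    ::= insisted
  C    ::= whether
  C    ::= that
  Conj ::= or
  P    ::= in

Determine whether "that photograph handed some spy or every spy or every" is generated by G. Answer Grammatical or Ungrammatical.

For S → NP VP, the only prefix that parses as NP is 'that photograph', but the remainder 'handed some spy or every spy or every' is not a VP under these rules. The alternative S rule S → S Conj S likewise has no satisfying split.

Ungrammatical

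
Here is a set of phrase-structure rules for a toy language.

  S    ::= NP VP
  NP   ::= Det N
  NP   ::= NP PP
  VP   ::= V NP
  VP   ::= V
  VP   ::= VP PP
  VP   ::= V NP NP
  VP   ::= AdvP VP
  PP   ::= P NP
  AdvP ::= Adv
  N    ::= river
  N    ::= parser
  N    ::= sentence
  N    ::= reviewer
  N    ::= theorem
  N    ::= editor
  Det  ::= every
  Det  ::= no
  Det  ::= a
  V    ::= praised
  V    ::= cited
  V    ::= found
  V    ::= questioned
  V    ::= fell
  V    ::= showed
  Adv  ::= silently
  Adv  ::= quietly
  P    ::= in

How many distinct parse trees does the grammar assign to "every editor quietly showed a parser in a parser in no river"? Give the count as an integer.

9

Two of the 9 distinct bracketings:
[S [NP [Det every] [N editor]] [VP [VP [AdvP [Adv quietly]] [VP [V showed] [NP [Det a] [N parser]]]] [PP [P in] [NP [NP [Det a] [N parser]] [PP [P in] [NP [Det no] [N river]]]]]]]
[S [NP [Det every] [N editor]] [VP [VP [VP [AdvP [Adv quietly]] [VP [V showed] [NP [Det a] [N parser]]]] [PP [P in] [NP [Det a] [N parser]]]] [PP [P in] [NP [Det no] [N river]]]]]
The difference turns on whether NP → NP PP is used at the relevant span, versus an alternative expansion of NP.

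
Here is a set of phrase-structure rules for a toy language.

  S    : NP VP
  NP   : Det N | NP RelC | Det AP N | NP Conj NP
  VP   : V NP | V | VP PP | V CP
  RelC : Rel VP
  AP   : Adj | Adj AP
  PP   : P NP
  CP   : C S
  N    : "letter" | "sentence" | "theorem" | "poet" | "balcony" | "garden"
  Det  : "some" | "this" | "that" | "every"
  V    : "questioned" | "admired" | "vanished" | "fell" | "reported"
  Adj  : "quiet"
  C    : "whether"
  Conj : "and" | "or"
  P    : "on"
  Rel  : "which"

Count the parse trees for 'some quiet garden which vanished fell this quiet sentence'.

1

[S [NP [NP [Det some] [AP [Adj quiet]] [N garden]] [RelC [Rel which] [VP [V vanished]]]] [VP [V fell] [NP [Det this] [AP [Adj quiet]] [N sentence]]]]
No rule offers an alternative attachment or grouping for any span, so this is the only derivation.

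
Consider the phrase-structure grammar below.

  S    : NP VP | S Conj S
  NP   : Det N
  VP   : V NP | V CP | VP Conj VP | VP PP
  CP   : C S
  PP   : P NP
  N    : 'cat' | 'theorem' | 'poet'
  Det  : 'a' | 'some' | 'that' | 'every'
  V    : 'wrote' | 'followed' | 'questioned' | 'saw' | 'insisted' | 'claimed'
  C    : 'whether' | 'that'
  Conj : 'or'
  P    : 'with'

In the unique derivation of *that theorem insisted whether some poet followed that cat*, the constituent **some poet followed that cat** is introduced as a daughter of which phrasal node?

S
  NP
    Det: that
    N: theorem
  VP
    V: insisted
    CP
      C: whether
      S
        NP
          Det: some
          N: poet
        VP
          V: followed
          NP
            Det: that
            N: cat
The span 'some poet followed that cat' is the S node built by S → NP VP.
Its mother is the CP built by CP → C S.

CP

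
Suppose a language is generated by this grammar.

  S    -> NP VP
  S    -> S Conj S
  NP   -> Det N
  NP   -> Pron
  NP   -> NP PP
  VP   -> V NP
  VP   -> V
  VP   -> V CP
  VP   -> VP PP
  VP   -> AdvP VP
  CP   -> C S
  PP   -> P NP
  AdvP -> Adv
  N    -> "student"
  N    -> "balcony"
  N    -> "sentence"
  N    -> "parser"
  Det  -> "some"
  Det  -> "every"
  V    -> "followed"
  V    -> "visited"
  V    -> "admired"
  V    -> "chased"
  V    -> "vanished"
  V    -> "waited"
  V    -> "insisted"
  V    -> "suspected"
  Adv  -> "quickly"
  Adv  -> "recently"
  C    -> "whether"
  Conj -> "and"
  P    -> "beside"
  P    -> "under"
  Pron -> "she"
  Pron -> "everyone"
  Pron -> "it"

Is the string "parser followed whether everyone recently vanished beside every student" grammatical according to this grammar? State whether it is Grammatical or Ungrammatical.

Ungrammatical

For S → NP VP, no prefix of the string parses as an NP. The alternative S rule S → S Conj S likewise has no satisfying split.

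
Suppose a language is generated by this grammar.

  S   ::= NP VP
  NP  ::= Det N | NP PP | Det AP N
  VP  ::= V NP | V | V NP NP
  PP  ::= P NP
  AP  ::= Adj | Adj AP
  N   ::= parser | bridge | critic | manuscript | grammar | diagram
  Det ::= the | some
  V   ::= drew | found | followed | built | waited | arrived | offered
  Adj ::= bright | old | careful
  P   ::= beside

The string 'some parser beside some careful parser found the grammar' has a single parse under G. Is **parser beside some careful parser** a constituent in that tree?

No

[S [NP [NP [Det some] [N parser]] [PP [P beside] [NP [Det some] [AP [Adj careful]] [N parser]]]] [VP [V found] [NP [Det the] [N grammar]]]]
The smallest constituent containing 'parser beside some careful parser' is the NP spanning 'some parser beside some careful parser'; no single node in the tree dominates exactly the given words.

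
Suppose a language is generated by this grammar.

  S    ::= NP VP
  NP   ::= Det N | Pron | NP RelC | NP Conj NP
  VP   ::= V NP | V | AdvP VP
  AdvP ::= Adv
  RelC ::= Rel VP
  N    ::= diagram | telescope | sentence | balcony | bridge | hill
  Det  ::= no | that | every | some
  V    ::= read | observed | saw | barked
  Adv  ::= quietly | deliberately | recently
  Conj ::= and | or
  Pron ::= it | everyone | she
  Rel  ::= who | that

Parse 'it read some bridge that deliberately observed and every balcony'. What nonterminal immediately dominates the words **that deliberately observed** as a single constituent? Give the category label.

RelC

[S [NP [Pron it]] [VP [V read] [NP [NP [NP [Det some] [N bridge]] [RelC [Rel that] [VP [AdvP [Adv deliberately]] [VP [V observed]]]]] [Conj and] [NP [Det every] [N balcony]]]]]
The span 'that deliberately observed' is the RelC node built by RelC → Rel VP.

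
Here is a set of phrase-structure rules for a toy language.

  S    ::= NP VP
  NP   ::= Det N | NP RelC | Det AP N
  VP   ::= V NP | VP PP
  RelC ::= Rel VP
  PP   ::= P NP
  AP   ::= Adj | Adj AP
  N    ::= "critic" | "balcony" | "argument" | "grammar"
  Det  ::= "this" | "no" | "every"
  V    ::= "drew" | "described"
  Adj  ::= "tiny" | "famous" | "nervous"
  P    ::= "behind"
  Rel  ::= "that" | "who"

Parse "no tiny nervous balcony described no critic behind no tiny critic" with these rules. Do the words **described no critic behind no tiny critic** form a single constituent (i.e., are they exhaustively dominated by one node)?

[S [NP [Det no] [AP [Adj tiny] [AP [Adj nervous]]] [N balcony]] [VP [VP [V described] [NP [Det no] [N critic]]] [PP [P behind] [NP [Det no] [AP [Adj tiny]] [N critic]]]]]
The words 'described no critic behind no tiny critic' are exhaustively dominated by a single VP node (built by VP → VP PP), so they form a constituent.

Yes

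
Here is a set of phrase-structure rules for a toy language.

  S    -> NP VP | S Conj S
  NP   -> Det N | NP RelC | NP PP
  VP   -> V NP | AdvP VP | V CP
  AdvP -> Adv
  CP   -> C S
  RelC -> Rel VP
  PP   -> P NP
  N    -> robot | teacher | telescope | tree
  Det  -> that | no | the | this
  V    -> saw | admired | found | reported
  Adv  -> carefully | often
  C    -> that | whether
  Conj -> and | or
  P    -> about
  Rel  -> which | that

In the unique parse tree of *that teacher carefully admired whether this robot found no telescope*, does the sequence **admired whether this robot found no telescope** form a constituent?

[S [NP [Det that] [N teacher]] [VP [AdvP [Adv carefully]] [VP [V admired] [CP [C whether] [S [NP [Det this] [N robot]] [VP [V found] [NP [Det no] [N telescope]]]]]]]]
The words 'admired whether this robot found no telescope' are exhaustively dominated by a single VP node (built by VP → V CP), so they form a constituent.

Yes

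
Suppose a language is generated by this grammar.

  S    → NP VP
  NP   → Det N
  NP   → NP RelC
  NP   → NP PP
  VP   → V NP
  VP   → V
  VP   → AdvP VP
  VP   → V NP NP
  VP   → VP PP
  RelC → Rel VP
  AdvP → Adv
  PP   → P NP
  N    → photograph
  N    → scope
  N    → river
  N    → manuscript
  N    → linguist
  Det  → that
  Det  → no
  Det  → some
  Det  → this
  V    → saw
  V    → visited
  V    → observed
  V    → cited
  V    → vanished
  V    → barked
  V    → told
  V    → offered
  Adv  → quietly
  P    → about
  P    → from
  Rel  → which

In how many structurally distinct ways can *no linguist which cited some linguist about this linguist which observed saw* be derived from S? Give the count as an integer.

Two of the 7 distinct bracketings:
[S [NP [NP [Det no] [N linguist]] [RelC [Rel which] [VP [V cited] [NP [NP [NP [Det some] [N linguist]] [PP [P about] [NP [Det this] [N linguist]]]] [RelC [Rel which] [VP [V observed]]]]]]] [VP [V saw]]]
[S [NP [NP [Det no] [N linguist]] [RelC [Rel which] [VP [V cited] [NP [NP [Det some] [N linguist]] [PP [P about] [NP [NP [Det this] [N linguist]] [RelC [Rel which] [VP [V observed]]]]]]]]] [VP [V saw]]]
The trees differ in how a recursive rule is bracketed over the same span.

7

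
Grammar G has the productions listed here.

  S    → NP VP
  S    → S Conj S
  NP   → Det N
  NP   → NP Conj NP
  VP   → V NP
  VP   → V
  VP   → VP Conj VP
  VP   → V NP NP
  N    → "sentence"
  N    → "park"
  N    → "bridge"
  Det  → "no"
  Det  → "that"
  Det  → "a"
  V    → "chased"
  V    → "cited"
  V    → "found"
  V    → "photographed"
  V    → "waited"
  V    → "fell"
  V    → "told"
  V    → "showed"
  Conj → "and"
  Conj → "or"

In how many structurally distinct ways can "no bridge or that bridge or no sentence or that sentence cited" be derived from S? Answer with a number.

5

Two of the 5 distinct bracketings:
[S [NP [NP [Det no] [N bridge]] [Conj or] [NP [NP [Det that] [N bridge]] [Conj or] [NP [NP [Det no] [N sentence]] [Conj or] [NP [Det that] [N sentence]]]]] [VP [V cited]]]
[S [NP [NP [Det no] [N bridge]] [Conj or] [NP [NP [NP [Det that] [N bridge]] [Conj or] [NP [Det no] [N sentence]]] [Conj or] [NP [Det that] [N sentence]]]] [VP [V cited]]]
The trees differ in how a recursive rule is bracketed over the same span.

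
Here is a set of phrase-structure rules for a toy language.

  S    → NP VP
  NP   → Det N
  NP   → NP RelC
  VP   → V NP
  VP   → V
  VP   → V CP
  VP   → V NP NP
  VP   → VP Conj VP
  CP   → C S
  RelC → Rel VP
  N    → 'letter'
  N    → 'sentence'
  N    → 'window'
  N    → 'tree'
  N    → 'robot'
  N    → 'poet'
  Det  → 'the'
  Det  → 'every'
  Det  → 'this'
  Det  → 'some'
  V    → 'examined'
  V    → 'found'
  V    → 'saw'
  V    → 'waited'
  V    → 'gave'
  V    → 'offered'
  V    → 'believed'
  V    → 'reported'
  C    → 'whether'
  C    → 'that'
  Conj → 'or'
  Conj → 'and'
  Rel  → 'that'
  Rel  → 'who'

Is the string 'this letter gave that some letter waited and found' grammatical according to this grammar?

Grammatical

S
  NP
    Det: this
    N: letter
  VP
    V: gave
    CP
      C: that
      S
        NP
          Det: some
          N: letter
        VP
          VP
            V: waited
          Conj: and
          VP
            V: found
Every word is introduced by a lexical rule and the phrasal rules combine the resulting categories into a single S.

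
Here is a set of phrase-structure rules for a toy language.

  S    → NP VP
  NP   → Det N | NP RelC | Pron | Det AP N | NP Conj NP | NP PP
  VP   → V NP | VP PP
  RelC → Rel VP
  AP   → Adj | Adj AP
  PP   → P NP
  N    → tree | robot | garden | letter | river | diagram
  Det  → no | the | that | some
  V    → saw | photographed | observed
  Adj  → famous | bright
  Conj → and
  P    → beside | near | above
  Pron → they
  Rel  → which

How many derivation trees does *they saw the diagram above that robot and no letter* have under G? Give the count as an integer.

Two of the 3 distinct bracketings:
[S [NP [Pron they]] [VP [V saw] [NP [NP [NP [Det the] [N diagram]] [PP [P above] [NP [Det that] [N robot]]]] [Conj and] [NP [Det no] [N letter]]]]]
[S [NP [Pron they]] [VP [V saw] [NP [NP [Det the] [N diagram]] [PP [P above] [NP [NP [Det that] [N robot]] [Conj and] [NP [Det no] [N letter]]]]]]]
The trees differ in how a recursive rule is bracketed over the same span.

3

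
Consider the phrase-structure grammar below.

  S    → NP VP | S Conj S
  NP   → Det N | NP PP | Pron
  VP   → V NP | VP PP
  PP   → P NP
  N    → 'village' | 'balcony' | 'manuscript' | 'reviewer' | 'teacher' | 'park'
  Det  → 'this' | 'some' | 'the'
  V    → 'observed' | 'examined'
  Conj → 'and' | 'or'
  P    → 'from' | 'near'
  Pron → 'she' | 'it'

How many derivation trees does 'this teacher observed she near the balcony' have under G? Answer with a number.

2

The two bracketings:
[S [NP [Det this] [N teacher]] [VP [V observed] [NP [NP [Pron she]] [PP [P near] [NP [Det the] [N balcony]]]]]]
[S [NP [Det this] [N teacher]] [VP [VP [V observed] [NP [Pron she]]] [PP [P near] [NP [Det the] [N balcony]]]]]
The difference turns on whether NP → NP PP is used at the relevant span, versus an alternative expansion of NP.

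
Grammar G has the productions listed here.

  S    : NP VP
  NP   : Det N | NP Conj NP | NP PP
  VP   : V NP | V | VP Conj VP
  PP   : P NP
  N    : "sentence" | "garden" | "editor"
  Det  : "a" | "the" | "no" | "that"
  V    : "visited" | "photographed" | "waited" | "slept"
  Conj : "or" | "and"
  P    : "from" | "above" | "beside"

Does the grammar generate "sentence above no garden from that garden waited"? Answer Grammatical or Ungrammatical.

Ungrammatical

For S → NP VP, no prefix of the string parses as an NP.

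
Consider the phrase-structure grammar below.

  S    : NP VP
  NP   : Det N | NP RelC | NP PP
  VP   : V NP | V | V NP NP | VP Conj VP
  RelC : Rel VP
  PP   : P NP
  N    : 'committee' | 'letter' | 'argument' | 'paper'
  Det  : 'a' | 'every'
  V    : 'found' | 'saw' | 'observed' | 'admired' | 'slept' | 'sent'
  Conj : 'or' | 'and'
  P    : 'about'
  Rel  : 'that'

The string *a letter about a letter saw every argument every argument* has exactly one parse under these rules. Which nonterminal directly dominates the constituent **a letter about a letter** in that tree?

S

S
  NP
    NP
      Det: a
      N: letter
    PP
      P: about
      NP
        Det: a
        N: letter
  VP
    V: saw
    NP
      Det: every
      N: argument
    NP
      Det: every
      N: argument
The span 'a letter about a letter' is the NP node built by NP → NP PP.
Its mother is the S built by S → NP VP.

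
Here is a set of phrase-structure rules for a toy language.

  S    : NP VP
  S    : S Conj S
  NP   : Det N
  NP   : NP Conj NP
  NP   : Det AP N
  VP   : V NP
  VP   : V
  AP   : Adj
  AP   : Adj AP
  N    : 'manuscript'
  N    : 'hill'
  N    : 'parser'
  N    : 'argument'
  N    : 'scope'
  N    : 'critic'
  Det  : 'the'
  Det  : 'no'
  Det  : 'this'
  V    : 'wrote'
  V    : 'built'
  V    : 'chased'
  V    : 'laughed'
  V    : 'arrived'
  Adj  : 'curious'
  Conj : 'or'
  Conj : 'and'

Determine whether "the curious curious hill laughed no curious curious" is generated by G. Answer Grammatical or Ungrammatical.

For S → NP VP, the only prefix that parses as NP is 'the curious curious hill', but the remainder 'laughed no curious curious' is not a VP under these rules. The alternative S rule S → S Conj S likewise has no satisfying split.

Ungrammatical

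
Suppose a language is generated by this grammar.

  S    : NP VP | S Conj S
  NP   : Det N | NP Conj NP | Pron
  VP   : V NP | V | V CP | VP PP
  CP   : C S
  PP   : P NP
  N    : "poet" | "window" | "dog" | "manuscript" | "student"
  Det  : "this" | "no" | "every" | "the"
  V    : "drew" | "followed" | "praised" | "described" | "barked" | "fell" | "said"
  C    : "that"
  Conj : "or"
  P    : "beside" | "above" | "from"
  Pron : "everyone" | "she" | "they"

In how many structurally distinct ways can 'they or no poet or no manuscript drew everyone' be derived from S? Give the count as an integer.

2

The two bracketings:
[S [NP [NP [Pron they]] [Conj or] [NP [NP [Det no] [N poet]] [Conj or] [NP [Det no] [N manuscript]]]] [VP [V drew] [NP [Pron everyone]]]]
[S [NP [NP [NP [Pron they]] [Conj or] [NP [Det no] [N poet]]] [Conj or] [NP [Det no] [N manuscript]]] [VP [V drew] [NP [Pron everyone]]]]
The trees differ in how a recursive rule is bracketed over the same span.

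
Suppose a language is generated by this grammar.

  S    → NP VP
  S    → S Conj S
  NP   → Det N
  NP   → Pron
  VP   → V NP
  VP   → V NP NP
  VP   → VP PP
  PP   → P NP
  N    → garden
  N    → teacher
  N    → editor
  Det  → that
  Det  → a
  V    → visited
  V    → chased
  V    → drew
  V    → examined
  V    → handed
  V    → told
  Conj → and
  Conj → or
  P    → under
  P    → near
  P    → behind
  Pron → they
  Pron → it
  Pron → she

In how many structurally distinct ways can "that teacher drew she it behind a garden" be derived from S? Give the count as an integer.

[S [NP [Det that] [N teacher]] [VP [VP [V drew] [NP [Pron she]] [NP [Pron it]]] [PP [P behind] [NP [Det a] [N garden]]]]]
No rule offers an alternative attachment or grouping for any span, so this is the only derivation.

1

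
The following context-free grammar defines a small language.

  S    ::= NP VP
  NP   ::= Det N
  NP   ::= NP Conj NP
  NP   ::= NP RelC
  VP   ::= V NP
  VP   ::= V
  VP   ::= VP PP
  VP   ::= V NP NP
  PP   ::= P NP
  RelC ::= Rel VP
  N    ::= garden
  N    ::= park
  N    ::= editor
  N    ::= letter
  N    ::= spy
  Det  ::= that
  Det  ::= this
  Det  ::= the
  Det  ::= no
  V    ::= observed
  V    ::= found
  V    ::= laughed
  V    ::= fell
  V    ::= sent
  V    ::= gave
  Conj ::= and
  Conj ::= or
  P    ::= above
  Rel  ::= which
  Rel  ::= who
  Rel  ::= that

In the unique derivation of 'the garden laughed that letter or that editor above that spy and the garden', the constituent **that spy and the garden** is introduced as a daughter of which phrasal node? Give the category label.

S
  NP
    Det: the
    N: garden
  VP
    VP
      V: laughed
      NP
        NP
          Det: that
          N: letter
        Conj: or
        NP
          Det: that
          N: editor
    PP
      P: above
      NP
        NP
          Det: that
          N: spy
        Conj: and
        NP
          Det: the
          N: garden
The span 'that spy and the garden' is the NP node built by NP → NP Conj NP.
Its mother is the PP built by PP → P NP.

PP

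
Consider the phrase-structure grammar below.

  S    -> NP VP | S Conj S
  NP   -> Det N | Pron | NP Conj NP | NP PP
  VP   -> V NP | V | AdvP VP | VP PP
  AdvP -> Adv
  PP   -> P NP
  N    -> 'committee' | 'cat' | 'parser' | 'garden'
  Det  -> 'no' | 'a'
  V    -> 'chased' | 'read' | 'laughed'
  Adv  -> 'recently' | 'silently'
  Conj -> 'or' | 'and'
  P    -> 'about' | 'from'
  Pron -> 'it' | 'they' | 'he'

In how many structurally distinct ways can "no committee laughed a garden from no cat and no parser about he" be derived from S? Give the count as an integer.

10

Two of the 10 distinct bracketings:
[S [NP [Det no] [N committee]] [VP [V laughed] [NP [NP [NP [Det a] [N garden]] [PP [P from] [NP [Det no] [N cat]]]] [Conj and] [NP [NP [Det no] [N parser]] [PP [P about] [NP [Pron he]]]]]]]
[S [NP [Det no] [N committee]] [VP [V laughed] [NP [NP [Det a] [N garden]] [PP [P from] [NP [NP [Det no] [N cat]] [Conj and] [NP [NP [Det no] [N parser]] [PP [P about] [NP [Pron he]]]]]]]]]
The trees differ in how a recursive rule is bracketed over the same span.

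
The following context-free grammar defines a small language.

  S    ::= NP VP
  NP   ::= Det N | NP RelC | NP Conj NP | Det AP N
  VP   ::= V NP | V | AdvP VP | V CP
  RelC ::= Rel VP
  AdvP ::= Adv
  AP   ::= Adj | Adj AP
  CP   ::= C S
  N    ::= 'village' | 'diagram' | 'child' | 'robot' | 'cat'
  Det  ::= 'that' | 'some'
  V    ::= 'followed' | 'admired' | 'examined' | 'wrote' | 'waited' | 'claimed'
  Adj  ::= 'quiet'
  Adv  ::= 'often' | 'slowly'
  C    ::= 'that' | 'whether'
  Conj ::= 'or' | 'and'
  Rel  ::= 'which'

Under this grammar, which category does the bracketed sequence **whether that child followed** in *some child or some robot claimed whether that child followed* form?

CP

S
  NP
    NP
      Det: some
      N: child
    Conj: or
    NP
      Det: some
      N: robot
  VP
    V: claimed
    CP
      C: whether
      S
        NP
          Det: that
          N: child
        VP
          V: followed
The span 'whether that child followed' is the CP node built by CP → C S.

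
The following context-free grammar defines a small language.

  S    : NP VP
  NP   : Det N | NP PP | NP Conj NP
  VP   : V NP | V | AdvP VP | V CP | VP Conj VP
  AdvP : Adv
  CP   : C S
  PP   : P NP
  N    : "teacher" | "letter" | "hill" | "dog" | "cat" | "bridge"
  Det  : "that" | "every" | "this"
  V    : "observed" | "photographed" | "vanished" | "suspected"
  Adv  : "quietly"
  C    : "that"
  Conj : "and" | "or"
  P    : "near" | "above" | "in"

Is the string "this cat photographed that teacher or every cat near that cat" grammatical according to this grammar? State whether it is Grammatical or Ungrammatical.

Grammatical

[S [NP [Det this] [N cat]] [VP [V photographed] [NP [NP [NP [Det that] [N teacher]] [Conj or] [NP [Det every] [N cat]]] [PP [P near] [NP [Det that] [N cat]]]]]]
Every word is introduced by a lexical rule and the phrasal rules combine the resulting categories into a single S.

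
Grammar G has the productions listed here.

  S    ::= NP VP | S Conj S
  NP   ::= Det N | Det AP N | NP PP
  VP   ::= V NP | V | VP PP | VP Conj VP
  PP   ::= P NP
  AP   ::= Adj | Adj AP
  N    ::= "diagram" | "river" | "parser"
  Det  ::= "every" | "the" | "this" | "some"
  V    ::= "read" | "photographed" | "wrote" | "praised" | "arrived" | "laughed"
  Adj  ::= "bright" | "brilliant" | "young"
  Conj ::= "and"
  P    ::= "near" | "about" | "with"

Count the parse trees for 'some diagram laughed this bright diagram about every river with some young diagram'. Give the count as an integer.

5

Two of the 5 distinct bracketings:
[S [NP [Det some] [N diagram]] [VP [V laughed] [NP [NP [Det this] [AP [Adj bright]] [N diagram]] [PP [P about] [NP [NP [Det every] [N river]] [PP [P with] [NP [Det some] [AP [Adj young]] [N diagram]]]]]]]]
[S [NP [Det some] [N diagram]] [VP [V laughed] [NP [NP [NP [Det this] [AP [Adj bright]] [N diagram]] [PP [P about] [NP [Det every] [N river]]]] [PP [P with] [NP [Det some] [AP [Adj young]] [N diagram]]]]]]
The trees differ in how a recursive rule is bracketed over the same span.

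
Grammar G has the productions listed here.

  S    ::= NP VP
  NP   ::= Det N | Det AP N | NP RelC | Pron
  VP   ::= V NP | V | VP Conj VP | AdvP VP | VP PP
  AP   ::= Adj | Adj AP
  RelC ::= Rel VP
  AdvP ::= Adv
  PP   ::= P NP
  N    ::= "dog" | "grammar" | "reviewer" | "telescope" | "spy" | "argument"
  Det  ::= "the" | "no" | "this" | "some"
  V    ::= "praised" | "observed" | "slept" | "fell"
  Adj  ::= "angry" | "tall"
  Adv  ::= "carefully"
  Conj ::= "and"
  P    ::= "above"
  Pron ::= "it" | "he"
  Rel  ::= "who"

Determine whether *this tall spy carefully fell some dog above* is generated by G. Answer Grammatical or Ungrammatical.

Ungrammatical

For S → NP VP, the only prefix that parses as NP is 'this tall spy', but the remainder 'carefully fell some dog above' is not a VP under these rules.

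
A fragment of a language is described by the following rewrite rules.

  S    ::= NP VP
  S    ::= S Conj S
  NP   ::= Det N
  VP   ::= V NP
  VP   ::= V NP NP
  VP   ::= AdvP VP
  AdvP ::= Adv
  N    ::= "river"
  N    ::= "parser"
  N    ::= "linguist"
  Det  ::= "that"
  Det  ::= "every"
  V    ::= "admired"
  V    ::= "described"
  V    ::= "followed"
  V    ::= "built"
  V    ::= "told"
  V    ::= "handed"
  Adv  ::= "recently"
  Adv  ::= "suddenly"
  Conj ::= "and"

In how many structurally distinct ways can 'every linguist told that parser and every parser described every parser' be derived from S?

1

[S [S [NP [Det every] [N linguist]] [VP [V told] [NP [Det that] [N parser]]]] [Conj and] [S [NP [Det every] [N parser]] [VP [V described] [NP [Det every] [N parser]]]]]
No rule offers an alternative attachment or grouping for any span, so this is the only derivation.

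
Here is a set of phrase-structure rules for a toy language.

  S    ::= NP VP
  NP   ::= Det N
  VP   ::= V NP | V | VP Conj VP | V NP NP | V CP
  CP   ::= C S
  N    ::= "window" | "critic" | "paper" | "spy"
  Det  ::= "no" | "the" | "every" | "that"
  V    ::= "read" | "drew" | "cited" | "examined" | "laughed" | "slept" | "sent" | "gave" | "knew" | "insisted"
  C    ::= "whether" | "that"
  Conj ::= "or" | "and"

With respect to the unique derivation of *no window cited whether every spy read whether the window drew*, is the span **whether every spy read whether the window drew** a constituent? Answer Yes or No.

Yes

[S [NP [Det no] [N window]] [VP [V cited] [CP [C whether] [S [NP [Det every] [N spy]] [VP [V read] [CP [C whether] [S [NP [Det the] [N window]] [VP [V drew]]]]]]]]]
The words 'whether every spy read whether the window drew' are exhaustively dominated by a single CP node (built by CP → C S), so they form a constituent.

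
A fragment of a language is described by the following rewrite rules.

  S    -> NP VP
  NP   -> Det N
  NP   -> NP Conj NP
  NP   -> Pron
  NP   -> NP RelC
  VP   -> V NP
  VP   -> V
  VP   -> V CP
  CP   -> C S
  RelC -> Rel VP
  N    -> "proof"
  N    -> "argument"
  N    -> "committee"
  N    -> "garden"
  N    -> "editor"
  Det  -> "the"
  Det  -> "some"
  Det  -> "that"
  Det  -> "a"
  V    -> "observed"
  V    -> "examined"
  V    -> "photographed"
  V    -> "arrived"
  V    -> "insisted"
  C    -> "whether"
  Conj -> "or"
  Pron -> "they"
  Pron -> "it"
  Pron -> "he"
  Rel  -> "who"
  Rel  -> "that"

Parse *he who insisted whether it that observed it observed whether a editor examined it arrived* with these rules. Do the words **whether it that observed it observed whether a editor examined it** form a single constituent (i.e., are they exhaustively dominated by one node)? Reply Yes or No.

[S [NP [NP [Pron he]] [RelC [Rel who] [VP [V insisted] [CP [C whether] [S [NP [NP [Pron it]] [RelC [Rel that] [VP [V observed] [NP [Pron it]]]]] [VP [V observed] [CP [C whether] [S [NP [Det a] [N editor]] [VP [V examined] [NP [Pron it]]]]]]]]]]] [VP [V arrived]]]
The words 'whether it that observed it observed whether a editor examined it' are exhaustively dominated by a single CP node (built by CP → C S), so they form a constituent.

Yes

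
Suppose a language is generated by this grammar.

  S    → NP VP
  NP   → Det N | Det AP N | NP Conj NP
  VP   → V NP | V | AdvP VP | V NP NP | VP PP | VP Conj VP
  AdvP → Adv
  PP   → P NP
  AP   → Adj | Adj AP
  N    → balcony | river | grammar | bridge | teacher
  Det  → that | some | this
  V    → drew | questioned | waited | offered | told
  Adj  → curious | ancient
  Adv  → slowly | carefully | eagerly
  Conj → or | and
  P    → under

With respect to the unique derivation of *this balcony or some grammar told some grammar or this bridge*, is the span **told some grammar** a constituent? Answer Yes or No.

[S [NP [NP [Det this] [N balcony]] [Conj or] [NP [Det some] [N grammar]]] [VP [V told] [NP [NP [Det some] [N grammar]] [Conj or] [NP [Det this] [N bridge]]]]]
The smallest constituent containing 'told some grammar' is the VP spanning 'told some grammar or this bridge'; no single node in the tree dominates exactly the given words.

No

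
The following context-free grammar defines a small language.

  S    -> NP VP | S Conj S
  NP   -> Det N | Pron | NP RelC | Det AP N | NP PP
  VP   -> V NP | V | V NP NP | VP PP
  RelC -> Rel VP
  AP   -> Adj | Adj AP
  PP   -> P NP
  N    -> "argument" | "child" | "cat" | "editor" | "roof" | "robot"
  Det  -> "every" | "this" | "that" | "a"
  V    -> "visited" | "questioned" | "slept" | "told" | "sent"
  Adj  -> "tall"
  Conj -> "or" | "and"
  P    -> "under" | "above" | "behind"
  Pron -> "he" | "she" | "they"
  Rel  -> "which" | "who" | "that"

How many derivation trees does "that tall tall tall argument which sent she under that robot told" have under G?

Two of the 3 distinct bracketings:
[S [NP [NP [Det that] [AP [Adj tall] [AP [Adj tall] [AP [Adj tall]]]] [N argument]] [RelC [Rel which] [VP [V sent] [NP [NP [Pron she]] [PP [P under] [NP [Det that] [N robot]]]]]]] [VP [V told]]]
[S [NP [NP [Det that] [AP [Adj tall] [AP [Adj tall] [AP [Adj tall]]]] [N argument]] [RelC [Rel which] [VP [VP [V sent] [NP [Pron she]]] [PP [P under] [NP [Det that] [N robot]]]]]] [VP [V told]]]
The difference turns on whether NP → NP PP is used at the relevant span, versus an alternative expansion of NP.

3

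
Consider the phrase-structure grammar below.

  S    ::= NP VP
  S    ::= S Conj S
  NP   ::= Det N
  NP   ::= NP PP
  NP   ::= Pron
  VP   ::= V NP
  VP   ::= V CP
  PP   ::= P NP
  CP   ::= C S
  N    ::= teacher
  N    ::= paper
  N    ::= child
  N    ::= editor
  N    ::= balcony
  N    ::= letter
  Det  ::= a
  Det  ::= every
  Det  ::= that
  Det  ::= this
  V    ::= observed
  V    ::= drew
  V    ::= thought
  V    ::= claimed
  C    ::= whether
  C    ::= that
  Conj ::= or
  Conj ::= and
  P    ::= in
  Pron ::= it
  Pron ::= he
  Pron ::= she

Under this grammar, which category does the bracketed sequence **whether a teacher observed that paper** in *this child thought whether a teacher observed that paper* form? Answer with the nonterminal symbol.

CP

S
  NP
    Det: this
    N: child
  VP
    V: thought
    CP
      C: whether
      S
        NP
          Det: a
          N: teacher
        VP
          V: observed
          NP
            Det: that
            N: paper
The span 'whether a teacher observed that paper' is the CP node built by CP → C S.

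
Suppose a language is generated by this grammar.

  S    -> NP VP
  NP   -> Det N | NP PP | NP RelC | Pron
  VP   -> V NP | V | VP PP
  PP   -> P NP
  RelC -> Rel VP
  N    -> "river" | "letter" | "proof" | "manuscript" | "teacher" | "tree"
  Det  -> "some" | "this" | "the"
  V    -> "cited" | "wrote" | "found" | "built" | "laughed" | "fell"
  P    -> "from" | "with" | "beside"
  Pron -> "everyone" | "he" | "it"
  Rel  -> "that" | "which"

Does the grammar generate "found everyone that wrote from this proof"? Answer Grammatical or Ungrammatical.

For S → NP VP, no prefix of the string parses as an NP.

Ungrammatical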